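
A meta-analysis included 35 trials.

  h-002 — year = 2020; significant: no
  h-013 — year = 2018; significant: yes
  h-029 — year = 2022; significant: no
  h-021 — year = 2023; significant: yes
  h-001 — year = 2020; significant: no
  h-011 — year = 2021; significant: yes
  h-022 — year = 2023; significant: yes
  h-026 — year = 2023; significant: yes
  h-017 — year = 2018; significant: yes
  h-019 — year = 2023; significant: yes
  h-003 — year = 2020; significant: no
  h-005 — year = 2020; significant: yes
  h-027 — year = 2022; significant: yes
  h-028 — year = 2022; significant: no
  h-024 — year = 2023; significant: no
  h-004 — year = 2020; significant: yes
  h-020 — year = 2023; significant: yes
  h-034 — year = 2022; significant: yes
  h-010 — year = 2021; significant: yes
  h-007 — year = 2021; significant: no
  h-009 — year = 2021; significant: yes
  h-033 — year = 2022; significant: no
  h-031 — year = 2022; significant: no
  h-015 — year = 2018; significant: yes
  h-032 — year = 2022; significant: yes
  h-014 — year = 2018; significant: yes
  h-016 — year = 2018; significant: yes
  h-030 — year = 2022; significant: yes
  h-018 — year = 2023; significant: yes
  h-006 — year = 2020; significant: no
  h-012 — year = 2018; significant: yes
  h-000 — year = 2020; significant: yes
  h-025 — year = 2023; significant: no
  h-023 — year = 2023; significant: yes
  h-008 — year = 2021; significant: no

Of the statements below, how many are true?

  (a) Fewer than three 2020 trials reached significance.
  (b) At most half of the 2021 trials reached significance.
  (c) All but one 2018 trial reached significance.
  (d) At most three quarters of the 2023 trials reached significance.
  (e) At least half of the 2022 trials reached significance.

1

(a) 2020: |A| = 7, |A ∩ B| = 3; needs |A ∩ B| < 3 — false.
(b) 2021: |A| = 5, |A ∩ B| = 3; needs |A ∩ B| ≤ |A ∖ B| — false.
(c) 2018: |A| = 6, |A ∩ B| = 6; needs |A ∖ B| = 1 — false.
(d) 2023: |A| = 9, |A ∩ B| = 7; needs |A ∩ B| / |A| ≤ 3/4 — false.
(e) 2022: |A| = 8, |A ∩ B| = 4; needs |A ∩ B| ≥ |A ∖ B| — true.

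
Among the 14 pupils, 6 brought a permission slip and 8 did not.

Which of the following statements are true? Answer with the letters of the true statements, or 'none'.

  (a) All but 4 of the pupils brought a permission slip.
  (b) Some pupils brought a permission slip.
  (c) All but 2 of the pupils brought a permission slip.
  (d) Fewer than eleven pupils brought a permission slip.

(b), (d)

|A| = 14, |A ∩ B| = 6, |A ∖ B| = 8.
(a) |A ∖ B| = 4: fails.
(b) A ∩ B ≠ ∅ (|A ∩ B| ≥ 1): holds.
(c) |A ∖ B| = 2: fails.
(d) |A ∩ B| < 11: holds.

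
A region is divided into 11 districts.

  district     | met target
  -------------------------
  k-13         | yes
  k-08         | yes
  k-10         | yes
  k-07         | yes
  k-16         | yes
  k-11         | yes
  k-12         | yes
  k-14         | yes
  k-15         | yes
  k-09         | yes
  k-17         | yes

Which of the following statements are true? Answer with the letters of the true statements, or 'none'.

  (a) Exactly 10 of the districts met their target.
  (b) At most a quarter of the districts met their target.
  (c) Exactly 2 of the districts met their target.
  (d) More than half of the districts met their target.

|A| = 11, |A ∩ B| = 11, |A ∖ B| = 0.
(a) |A ∩ B| = 10: fails.
(b) |A ∩ B| / |A| ≤ 1/4: fails.
(c) |A ∩ B| = 2: fails.
(d) |A ∩ B| > |A ∖ B|: holds.

(d)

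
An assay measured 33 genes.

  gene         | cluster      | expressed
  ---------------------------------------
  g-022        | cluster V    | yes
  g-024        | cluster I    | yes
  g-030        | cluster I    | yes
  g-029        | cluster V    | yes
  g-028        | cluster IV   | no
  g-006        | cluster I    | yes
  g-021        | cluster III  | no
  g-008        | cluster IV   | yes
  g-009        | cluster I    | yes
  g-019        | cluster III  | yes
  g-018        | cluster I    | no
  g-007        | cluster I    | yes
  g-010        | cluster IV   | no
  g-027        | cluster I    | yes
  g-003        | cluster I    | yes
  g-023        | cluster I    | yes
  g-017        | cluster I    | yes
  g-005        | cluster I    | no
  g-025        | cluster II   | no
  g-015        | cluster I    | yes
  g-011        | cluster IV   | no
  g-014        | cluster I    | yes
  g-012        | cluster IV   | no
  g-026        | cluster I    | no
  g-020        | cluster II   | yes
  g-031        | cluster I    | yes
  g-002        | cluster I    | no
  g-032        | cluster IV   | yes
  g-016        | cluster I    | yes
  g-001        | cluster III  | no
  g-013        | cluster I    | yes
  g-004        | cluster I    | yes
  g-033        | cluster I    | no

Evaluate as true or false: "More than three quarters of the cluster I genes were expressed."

False

Truth condition: |A ∩ B| / |A| > 3/4.
|A| = 20, |A ∩ B| = 15, |A ∖ B| = 5.
|A ∩ B|/|A| = 15/20, so the statement is false.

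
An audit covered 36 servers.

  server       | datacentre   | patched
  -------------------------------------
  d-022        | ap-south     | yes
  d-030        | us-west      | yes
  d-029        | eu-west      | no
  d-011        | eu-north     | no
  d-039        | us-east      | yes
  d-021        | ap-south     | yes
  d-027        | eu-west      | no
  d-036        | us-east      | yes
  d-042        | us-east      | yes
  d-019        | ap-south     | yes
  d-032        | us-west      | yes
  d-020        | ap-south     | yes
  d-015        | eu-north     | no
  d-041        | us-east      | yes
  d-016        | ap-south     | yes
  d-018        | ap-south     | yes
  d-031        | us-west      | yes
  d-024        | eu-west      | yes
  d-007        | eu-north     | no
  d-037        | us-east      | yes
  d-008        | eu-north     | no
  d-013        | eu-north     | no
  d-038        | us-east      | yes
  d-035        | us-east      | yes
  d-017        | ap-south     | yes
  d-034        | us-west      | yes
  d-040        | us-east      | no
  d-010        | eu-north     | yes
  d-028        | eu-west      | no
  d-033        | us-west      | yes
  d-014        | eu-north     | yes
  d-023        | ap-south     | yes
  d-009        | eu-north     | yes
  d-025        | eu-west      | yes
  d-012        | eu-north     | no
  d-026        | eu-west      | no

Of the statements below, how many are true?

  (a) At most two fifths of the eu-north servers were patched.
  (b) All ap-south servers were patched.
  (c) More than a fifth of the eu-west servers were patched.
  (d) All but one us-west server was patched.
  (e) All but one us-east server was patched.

4

(a) eu-north: |A| = 9, |A ∩ B| = 3; needs |A ∩ B| / |A| ≤ 2/5 — true.
(b) ap-south: |A| = 8, |A ∩ B| = 8; needs A ⊆ B, i.e. every element of A is in B (|A ∖ B| = 0) — true.
(c) eu-west: |A| = 6, |A ∩ B| = 2; needs |A ∩ B| / |A| > 1/5 — true.
(d) us-west: |A| = 5, |A ∩ B| = 5; needs |A ∖ B| = 1 — false.
(e) us-east: |A| = 8, |A ∩ B| = 7; needs |A ∖ B| = 1 — true.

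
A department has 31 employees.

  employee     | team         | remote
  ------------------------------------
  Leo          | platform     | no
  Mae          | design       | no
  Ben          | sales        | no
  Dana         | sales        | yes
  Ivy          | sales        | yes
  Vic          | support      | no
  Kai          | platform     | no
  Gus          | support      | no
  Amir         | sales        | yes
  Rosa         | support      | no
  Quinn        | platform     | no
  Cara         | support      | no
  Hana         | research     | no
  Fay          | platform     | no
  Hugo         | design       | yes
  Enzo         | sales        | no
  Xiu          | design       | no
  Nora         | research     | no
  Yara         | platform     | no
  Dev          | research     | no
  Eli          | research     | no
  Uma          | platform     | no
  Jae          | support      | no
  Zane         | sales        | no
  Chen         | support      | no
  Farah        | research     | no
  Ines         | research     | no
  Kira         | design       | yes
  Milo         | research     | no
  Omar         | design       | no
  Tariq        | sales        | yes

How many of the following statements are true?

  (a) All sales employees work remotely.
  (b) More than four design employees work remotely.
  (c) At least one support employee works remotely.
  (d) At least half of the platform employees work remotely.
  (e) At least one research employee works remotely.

(a) sales: |A| = 7, |A ∩ B| = 4; needs A ⊆ B, i.e. every element of A is in B (|A ∖ B| = 0) — false.
(b) design: |A| = 5, |A ∩ B| = 2; needs |A ∩ B| > 4 — false.
(c) support: |A| = 6, |A ∩ B| = 0; needs A ∩ B ≠ ∅ (|A ∩ B| ≥ 1) — false.
(d) platform: |A| = 6, |A ∩ B| = 0; needs |A ∩ B| ≥ |A ∖ B| — false.
(e) research: |A| = 7, |A ∩ B| = 0; needs A ∩ B ≠ ∅ (|A ∩ B| ≥ 1) — false.

0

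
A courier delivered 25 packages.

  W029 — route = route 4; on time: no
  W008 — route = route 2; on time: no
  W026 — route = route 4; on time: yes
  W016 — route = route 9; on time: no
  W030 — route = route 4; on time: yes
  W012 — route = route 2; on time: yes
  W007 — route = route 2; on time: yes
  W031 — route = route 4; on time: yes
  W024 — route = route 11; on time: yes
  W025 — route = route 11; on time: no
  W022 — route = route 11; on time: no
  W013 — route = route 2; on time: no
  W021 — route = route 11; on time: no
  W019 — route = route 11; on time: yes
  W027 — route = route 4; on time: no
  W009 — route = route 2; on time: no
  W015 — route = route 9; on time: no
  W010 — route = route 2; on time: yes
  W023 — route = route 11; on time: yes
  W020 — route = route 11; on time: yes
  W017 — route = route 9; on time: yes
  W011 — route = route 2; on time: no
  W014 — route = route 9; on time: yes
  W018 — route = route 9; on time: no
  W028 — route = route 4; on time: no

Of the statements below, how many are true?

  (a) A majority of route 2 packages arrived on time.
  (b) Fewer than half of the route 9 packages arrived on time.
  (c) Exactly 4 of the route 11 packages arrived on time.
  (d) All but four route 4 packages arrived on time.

2

(a) route 2: |A| = 7, |A ∩ B| = 3; needs |A ∩ B| > |A ∖ B| — false.
(b) route 9: |A| = 5, |A ∩ B| = 2; needs |A ∩ B| < |A ∖ B| — true.
(c) route 11: |A| = 7, |A ∩ B| = 4; needs |A ∩ B| = 4 — true.
(d) route 4: |A| = 6, |A ∩ B| = 3; needs |A ∖ B| = 4 — false.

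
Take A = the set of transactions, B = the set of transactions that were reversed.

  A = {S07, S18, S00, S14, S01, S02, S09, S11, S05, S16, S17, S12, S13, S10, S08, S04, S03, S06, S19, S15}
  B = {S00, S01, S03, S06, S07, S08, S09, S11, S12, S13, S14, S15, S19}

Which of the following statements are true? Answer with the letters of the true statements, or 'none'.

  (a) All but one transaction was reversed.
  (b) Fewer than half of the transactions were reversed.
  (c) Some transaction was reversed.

(c)

|A| = 20, |A ∩ B| = 13, |A ∖ B| = 7.
(a) |A ∖ B| = 1: fails.
(b) |A ∩ B| < |A ∖ B|: fails.
(c) A ∩ B ≠ ∅ (|A ∩ B| ≥ 1): holds.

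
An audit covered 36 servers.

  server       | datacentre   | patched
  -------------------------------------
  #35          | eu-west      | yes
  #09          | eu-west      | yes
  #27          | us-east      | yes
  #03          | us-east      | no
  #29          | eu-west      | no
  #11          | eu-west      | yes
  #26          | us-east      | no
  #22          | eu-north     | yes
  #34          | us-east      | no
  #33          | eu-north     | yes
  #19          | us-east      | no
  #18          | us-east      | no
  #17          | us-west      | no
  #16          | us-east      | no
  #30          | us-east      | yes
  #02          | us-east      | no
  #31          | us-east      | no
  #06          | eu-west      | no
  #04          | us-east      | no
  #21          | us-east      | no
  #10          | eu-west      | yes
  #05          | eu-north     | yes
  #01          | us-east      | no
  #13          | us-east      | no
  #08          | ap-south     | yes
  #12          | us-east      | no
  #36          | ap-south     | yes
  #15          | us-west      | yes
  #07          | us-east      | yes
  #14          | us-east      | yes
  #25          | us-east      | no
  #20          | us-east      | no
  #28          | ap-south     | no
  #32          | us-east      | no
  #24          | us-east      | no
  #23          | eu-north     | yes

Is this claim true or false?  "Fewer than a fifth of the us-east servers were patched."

True

The determiner here denotes the relation: |A ∩ B| / |A| < 1/5.
|A| = 21, |A ∩ B| = 4, |A ∖ B| = 17.
|A ∩ B|/|A| = 4/21, so the statement is true.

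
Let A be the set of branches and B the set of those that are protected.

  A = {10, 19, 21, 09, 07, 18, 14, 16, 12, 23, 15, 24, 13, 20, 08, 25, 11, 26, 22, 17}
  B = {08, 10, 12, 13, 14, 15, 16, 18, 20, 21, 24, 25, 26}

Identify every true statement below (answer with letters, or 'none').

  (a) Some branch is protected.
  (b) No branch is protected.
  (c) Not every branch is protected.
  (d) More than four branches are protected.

(a), (c), (d)

|A| = 20, |A ∩ B| = 13, |A ∖ B| = 7.
(a) A ∩ B ≠ ∅ (|A ∩ B| ≥ 1): holds.
(b) A ∩ B = ∅ (|A ∩ B| = 0): fails.
(c) A ⊄ B (|A ∖ B| ≥ 1): holds.
(d) |A ∩ B| > 4: holds.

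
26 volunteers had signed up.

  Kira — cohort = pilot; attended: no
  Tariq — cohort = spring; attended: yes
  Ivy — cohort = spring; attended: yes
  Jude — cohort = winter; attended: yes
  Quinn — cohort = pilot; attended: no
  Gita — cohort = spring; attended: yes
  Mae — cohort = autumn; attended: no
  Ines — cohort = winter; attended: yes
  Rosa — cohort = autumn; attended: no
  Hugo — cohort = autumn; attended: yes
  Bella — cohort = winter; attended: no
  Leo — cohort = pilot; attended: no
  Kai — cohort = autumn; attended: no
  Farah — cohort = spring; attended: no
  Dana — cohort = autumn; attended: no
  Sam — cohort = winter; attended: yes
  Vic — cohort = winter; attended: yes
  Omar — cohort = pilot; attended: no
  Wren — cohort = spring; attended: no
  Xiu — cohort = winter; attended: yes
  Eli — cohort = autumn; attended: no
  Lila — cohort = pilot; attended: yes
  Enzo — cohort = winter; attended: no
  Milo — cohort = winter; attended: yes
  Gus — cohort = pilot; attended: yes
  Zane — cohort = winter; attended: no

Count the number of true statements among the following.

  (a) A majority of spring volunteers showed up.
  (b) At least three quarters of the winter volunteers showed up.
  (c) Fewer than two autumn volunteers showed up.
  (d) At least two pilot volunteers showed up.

(a) spring: |A| = 5, |A ∩ B| = 3; needs |A ∩ B| > |A ∖ B| — true.
(b) winter: |A| = 9, |A ∩ B| = 6; needs |A ∩ B| / |A| ≥ 3/4 — false.
(c) autumn: |A| = 6, |A ∩ B| = 1; needs |A ∩ B| < 2 — true.
(d) pilot: |A| = 6, |A ∩ B| = 2; needs |A ∩ B| ≥ 2 — true.

3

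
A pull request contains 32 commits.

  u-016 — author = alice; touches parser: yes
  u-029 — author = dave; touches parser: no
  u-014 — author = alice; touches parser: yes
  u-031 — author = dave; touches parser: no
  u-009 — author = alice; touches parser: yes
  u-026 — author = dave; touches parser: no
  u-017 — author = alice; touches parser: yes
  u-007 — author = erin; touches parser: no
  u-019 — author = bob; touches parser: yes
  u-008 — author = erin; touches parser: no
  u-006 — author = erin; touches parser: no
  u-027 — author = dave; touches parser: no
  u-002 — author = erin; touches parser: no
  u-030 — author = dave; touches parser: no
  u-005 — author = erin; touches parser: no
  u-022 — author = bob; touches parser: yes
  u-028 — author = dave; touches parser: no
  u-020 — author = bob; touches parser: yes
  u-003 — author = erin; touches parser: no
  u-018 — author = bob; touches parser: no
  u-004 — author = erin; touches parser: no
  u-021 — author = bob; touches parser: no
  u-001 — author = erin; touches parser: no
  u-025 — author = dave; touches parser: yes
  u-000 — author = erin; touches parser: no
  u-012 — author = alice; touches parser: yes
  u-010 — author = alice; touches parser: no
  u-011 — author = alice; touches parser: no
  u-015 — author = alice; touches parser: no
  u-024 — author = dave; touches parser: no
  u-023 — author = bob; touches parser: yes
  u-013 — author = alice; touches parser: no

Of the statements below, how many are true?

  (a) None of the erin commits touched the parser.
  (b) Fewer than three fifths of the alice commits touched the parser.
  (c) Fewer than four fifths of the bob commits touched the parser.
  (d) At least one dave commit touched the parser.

4

(a) erin: |A| = 9, |A ∩ B| = 0; needs A ∩ B = ∅ (|A ∩ B| = 0) — true.
(b) alice: |A| = 9, |A ∩ B| = 5; needs |A ∩ B| / |A| < 3/5 — true.
(c) bob: |A| = 6, |A ∩ B| = 4; needs |A ∩ B| / |A| < 4/5 — true.
(d) dave: |A| = 8, |A ∩ B| = 1; needs A ∩ B ≠ ∅ (|A ∩ B| ≥ 1) — true.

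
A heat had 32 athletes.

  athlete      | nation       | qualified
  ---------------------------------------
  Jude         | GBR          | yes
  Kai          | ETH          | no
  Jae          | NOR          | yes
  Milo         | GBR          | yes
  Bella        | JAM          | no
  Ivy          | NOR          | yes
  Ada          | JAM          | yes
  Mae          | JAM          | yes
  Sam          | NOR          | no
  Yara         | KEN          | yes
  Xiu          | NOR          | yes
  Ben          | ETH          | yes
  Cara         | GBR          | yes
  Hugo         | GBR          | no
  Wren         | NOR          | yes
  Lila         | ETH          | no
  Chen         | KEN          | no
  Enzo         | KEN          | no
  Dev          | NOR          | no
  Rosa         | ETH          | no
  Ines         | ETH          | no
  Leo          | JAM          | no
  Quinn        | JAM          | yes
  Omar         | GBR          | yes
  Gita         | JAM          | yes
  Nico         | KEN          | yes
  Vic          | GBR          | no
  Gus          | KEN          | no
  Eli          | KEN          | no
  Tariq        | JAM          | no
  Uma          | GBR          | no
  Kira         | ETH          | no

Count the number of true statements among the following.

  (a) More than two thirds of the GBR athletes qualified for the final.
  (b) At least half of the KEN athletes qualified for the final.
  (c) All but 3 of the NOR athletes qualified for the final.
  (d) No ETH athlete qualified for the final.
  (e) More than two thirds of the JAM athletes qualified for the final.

(a) GBR: |A| = 7, |A ∩ B| = 4; needs |A ∩ B| / |A| > 2/3 — false.
(b) KEN: |A| = 6, |A ∩ B| = 2; needs |A ∩ B| ≥ |A ∖ B| — false.
(c) NOR: |A| = 6, |A ∩ B| = 4; needs |A ∖ B| = 3 — false.
(d) ETH: |A| = 6, |A ∩ B| = 1; needs A ∩ B = ∅ (|A ∩ B| = 0) — false.
(e) JAM: |A| = 7, |A ∩ B| = 4; needs |A ∩ B| / |A| > 2/3 — false.

0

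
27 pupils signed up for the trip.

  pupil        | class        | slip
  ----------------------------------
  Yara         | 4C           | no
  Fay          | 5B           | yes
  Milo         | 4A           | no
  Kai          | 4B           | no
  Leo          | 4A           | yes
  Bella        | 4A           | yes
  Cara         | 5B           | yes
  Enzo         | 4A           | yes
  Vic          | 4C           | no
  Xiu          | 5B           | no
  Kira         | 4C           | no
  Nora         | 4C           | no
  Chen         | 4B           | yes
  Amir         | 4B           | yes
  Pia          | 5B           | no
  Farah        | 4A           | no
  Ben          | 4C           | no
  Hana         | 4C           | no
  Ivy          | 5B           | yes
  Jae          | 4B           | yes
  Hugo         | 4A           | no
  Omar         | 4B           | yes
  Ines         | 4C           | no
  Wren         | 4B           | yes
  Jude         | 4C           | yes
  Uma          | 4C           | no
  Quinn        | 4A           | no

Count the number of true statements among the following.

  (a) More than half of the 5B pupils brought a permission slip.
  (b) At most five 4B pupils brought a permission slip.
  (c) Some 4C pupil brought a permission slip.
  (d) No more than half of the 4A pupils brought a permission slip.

4

(a) 5B: |A| = 5, |A ∩ B| = 3; needs |A ∩ B| > |A ∖ B| — true.
(b) 4B: |A| = 6, |A ∩ B| = 5; needs |A ∩ B| ≤ 5 — true.
(c) 4C: |A| = 9, |A ∩ B| = 1; needs A ∩ B ≠ ∅ (|A ∩ B| ≥ 1) — true.
(d) 4A: |A| = 7, |A ∩ B| = 3; needs |A ∩ B| ≤ |A ∖ B| — true.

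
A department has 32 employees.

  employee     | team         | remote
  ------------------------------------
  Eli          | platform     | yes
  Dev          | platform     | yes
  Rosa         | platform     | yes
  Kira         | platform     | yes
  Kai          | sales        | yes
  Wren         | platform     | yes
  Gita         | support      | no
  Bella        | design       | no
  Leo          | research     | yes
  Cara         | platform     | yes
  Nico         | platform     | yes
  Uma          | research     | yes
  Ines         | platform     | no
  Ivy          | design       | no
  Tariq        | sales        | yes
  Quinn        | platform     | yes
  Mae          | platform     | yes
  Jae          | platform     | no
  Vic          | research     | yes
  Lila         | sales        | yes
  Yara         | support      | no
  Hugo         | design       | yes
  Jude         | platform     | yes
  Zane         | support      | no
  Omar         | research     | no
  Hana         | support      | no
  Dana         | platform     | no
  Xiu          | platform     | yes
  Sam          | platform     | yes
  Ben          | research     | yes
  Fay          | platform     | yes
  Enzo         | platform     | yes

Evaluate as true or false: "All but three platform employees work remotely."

True

Truth condition: |A ∖ B| = 3.
|A| = 17, |A ∩ B| = 14, |A ∖ B| = 3.
|A ∖ B| = 3, so the statement is true.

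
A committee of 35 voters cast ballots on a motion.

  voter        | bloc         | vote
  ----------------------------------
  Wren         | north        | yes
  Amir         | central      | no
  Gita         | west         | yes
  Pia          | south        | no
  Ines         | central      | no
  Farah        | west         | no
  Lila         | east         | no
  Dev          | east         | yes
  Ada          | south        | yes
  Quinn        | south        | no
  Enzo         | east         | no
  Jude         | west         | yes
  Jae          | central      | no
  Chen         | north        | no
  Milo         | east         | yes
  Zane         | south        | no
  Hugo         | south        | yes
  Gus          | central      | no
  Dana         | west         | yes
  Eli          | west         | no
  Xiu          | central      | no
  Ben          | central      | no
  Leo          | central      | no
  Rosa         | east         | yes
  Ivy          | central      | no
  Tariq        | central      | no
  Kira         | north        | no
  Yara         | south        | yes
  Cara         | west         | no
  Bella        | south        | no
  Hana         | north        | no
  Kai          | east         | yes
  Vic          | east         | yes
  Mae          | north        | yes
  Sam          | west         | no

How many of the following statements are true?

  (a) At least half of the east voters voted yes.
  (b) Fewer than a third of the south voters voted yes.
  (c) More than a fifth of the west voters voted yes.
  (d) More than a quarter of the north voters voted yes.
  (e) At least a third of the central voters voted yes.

(a) east: |A| = 7, |A ∩ B| = 5; needs |A ∩ B| ≥ |A ∖ B| — true.
(b) south: |A| = 7, |A ∩ B| = 3; needs |A ∩ B| / |A| < 1/3 — false.
(c) west: |A| = 7, |A ∩ B| = 3; needs |A ∩ B| / |A| > 1/5 — true.
(d) north: |A| = 5, |A ∩ B| = 2; needs |A ∩ B| / |A| > 1/4 — true.
(e) central: |A| = 9, |A ∩ B| = 0; needs |A ∩ B| / |A| ≥ 1/3 — false.

3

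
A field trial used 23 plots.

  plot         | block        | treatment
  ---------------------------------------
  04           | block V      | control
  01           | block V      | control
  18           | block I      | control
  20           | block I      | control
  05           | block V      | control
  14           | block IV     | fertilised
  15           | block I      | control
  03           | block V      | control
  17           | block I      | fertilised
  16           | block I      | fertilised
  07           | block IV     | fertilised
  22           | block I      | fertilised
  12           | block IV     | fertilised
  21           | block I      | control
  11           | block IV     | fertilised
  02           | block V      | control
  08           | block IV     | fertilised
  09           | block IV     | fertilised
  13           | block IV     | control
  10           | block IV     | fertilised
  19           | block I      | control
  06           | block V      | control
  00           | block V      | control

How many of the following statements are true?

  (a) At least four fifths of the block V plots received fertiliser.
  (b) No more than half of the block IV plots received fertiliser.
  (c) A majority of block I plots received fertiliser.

(a) block V: |A| = 7, |A ∩ B| = 0; needs |A ∩ B| / |A| ≥ 4/5 — false.
(b) block IV: |A| = 8, |A ∩ B| = 7; needs |A ∩ B| ≤ |A ∖ B| — false.
(c) block I: |A| = 8, |A ∩ B| = 3; needs |A ∩ B| > |A ∖ B| — false.

0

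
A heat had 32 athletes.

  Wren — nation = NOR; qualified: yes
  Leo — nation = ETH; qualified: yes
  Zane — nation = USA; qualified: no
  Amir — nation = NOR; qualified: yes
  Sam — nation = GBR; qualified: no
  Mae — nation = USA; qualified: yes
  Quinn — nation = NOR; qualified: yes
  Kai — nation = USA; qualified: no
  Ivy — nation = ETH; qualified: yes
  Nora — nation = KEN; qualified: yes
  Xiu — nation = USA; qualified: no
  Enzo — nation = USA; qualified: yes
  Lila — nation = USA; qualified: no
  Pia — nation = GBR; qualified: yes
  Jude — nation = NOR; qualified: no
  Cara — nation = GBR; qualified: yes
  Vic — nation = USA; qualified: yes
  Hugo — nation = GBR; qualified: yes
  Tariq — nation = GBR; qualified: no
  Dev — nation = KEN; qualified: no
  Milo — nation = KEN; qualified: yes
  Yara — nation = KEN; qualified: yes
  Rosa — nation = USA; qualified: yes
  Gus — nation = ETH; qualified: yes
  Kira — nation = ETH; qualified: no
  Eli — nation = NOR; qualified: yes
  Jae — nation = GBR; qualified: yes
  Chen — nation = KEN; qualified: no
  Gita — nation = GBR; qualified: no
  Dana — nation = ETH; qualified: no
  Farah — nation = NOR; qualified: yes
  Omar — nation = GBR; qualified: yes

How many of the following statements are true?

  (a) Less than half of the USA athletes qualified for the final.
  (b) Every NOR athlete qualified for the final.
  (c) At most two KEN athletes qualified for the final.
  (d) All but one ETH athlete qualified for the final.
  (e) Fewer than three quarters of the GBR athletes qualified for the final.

1

(a) USA: |A| = 8, |A ∩ B| = 4; needs |A ∩ B| < |A ∖ B| — false.
(b) NOR: |A| = 6, |A ∩ B| = 5; needs A ⊆ B, i.e. every element of A is in B (|A ∖ B| = 0) — false.
(c) KEN: |A| = 5, |A ∩ B| = 3; needs |A ∩ B| ≤ 2 — false.
(d) ETH: |A| = 5, |A ∩ B| = 3; needs |A ∖ B| = 1 — false.
(e) GBR: |A| = 8, |A ∩ B| = 5; needs |A ∩ B| / |A| < 3/4 — true.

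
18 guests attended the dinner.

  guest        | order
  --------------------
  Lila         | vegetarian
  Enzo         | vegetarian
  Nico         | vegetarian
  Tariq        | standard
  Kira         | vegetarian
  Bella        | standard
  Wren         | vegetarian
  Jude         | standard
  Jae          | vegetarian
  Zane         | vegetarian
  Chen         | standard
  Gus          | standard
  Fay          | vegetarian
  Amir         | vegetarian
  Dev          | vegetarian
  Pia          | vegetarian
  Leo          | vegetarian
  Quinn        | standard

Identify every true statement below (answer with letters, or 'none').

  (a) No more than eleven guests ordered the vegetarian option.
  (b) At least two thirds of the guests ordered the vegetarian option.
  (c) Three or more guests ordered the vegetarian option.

|A| = 18, |A ∩ B| = 12, |A ∖ B| = 6.
(a) |A ∩ B| ≤ 11: fails.
(b) |A ∩ B| / |A| ≥ 2/3: holds.
(c) |A ∩ B| ≥ 3: holds.

(b), (c)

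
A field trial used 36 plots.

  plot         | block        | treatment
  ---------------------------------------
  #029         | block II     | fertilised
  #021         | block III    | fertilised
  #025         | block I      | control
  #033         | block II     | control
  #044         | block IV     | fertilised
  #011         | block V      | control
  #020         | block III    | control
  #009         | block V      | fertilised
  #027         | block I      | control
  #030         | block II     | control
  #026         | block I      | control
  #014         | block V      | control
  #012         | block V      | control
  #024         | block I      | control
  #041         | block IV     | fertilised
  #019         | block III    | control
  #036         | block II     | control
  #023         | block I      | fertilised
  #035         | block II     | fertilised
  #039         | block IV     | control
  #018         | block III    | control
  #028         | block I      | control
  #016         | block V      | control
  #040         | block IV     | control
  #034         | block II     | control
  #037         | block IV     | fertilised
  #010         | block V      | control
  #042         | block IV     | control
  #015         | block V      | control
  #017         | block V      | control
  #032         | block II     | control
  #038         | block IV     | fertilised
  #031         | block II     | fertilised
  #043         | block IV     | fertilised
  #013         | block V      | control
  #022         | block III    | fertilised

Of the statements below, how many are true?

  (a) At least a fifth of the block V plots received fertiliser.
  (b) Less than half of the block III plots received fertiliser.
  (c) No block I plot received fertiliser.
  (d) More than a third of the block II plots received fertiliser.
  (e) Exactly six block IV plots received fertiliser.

2

(a) block V: |A| = 9, |A ∩ B| = 1; needs |A ∩ B| / |A| ≥ 1/5 — false.
(b) block III: |A| = 5, |A ∩ B| = 2; needs |A ∩ B| < |A ∖ B| — true.
(c) block I: |A| = 6, |A ∩ B| = 1; needs A ∩ B = ∅ (|A ∩ B| = 0) — false.
(d) block II: |A| = 8, |A ∩ B| = 3; needs |A ∩ B| / |A| > 1/3 — true.
(e) block IV: |A| = 8, |A ∩ B| = 5; needs |A ∩ B| = 6 — false.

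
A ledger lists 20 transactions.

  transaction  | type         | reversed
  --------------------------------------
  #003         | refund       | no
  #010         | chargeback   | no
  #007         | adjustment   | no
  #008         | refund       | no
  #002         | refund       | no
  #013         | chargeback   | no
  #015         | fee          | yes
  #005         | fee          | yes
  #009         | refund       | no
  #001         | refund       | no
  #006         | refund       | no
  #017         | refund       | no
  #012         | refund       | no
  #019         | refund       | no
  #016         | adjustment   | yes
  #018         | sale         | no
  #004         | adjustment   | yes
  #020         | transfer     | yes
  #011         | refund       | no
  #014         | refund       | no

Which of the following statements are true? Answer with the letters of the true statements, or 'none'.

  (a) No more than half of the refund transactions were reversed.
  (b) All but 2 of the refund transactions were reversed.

(a)

|A| = 11, |A ∩ B| = 0, |A ∖ B| = 11.
(a) |A ∩ B| ≤ |A ∖ B|: holds.
(b) |A ∖ B| = 2: fails.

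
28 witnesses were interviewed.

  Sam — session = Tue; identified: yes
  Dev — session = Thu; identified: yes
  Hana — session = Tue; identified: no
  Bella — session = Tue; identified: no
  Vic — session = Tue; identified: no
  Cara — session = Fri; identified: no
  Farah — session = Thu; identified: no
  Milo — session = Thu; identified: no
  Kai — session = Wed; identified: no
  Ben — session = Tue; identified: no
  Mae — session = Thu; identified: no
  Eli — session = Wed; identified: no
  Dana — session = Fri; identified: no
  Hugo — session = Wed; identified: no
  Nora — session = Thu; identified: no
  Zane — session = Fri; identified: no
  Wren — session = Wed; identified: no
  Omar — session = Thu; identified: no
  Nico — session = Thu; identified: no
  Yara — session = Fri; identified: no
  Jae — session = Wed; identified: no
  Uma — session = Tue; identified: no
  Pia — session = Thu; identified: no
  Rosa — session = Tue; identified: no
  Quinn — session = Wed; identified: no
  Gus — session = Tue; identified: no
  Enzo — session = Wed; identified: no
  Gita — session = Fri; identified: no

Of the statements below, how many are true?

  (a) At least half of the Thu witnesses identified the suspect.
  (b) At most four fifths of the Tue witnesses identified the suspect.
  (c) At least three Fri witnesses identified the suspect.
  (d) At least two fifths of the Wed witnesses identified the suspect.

(a) Thu: |A| = 8, |A ∩ B| = 1; needs |A ∩ B| ≥ |A ∖ B| — false.
(b) Tue: |A| = 8, |A ∩ B| = 1; needs |A ∩ B| / |A| ≤ 4/5 — true.
(c) Fri: |A| = 5, |A ∩ B| = 0; needs |A ∩ B| ≥ 3 — false.
(d) Wed: |A| = 7, |A ∩ B| = 0; needs |A ∩ B| / |A| ≥ 2/5 — false.

1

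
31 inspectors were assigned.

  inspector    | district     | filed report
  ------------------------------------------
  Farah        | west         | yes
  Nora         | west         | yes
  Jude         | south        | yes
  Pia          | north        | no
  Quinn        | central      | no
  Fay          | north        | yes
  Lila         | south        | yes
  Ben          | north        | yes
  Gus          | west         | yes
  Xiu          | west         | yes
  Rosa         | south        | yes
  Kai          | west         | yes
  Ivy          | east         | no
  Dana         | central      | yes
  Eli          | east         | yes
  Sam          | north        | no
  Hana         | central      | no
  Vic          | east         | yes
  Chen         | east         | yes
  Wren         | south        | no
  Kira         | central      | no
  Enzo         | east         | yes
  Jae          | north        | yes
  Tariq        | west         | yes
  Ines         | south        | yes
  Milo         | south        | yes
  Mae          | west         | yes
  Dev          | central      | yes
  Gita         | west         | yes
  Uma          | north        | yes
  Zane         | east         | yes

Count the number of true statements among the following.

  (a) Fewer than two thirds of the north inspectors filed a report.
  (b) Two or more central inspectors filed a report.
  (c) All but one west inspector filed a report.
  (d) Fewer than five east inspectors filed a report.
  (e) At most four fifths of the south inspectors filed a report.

1

(a) north: |A| = 6, |A ∩ B| = 4; needs |A ∩ B| / |A| < 2/3 — false.
(b) central: |A| = 5, |A ∩ B| = 2; needs |A ∩ B| ≥ 2 — true.
(c) west: |A| = 8, |A ∩ B| = 8; needs |A ∖ B| = 1 — false.
(d) east: |A| = 6, |A ∩ B| = 5; needs |A ∩ B| < 5 — false.
(e) south: |A| = 6, |A ∩ B| = 5; needs |A ∩ B| / |A| ≤ 4/5 — false.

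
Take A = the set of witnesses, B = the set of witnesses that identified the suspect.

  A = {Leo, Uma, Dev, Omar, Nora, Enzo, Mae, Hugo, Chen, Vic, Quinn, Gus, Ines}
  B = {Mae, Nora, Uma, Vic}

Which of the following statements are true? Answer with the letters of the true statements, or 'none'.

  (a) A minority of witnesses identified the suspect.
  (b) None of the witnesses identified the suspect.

(a)

|A| = 13, |A ∩ B| = 4, |A ∖ B| = 9.
(a) |A ∩ B| < |A ∖ B|: holds.
(b) A ∩ B = ∅ (|A ∩ B| = 0): fails.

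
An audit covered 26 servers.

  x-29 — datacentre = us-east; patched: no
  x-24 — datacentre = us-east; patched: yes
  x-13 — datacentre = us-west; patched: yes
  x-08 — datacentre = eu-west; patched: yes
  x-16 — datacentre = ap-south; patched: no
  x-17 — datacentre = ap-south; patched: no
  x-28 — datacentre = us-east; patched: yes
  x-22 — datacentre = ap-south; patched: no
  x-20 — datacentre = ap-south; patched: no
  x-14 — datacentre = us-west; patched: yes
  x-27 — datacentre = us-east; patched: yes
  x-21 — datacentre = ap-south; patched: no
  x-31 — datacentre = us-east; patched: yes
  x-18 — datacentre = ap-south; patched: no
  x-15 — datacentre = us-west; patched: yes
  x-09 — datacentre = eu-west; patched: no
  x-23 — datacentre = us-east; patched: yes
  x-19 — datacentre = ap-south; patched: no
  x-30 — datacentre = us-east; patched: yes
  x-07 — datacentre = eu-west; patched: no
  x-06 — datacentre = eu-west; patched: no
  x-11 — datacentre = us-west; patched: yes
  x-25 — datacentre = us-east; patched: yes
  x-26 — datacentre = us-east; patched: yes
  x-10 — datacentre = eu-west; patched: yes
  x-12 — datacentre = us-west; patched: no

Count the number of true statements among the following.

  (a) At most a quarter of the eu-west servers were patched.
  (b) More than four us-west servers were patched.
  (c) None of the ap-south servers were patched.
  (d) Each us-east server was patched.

(a) eu-west: |A| = 5, |A ∩ B| = 2; needs |A ∩ B| / |A| ≤ 1/4 — false.
(b) us-west: |A| = 5, |A ∩ B| = 4; needs |A ∩ B| > 4 — false.
(c) ap-south: |A| = 7, |A ∩ B| = 0; needs A ∩ B = ∅ (|A ∩ B| = 0) — true.
(d) us-east: |A| = 9, |A ∩ B| = 8; needs A ⊆ B, i.e. every element of A is in B (|A ∖ B| = 0) — false.

1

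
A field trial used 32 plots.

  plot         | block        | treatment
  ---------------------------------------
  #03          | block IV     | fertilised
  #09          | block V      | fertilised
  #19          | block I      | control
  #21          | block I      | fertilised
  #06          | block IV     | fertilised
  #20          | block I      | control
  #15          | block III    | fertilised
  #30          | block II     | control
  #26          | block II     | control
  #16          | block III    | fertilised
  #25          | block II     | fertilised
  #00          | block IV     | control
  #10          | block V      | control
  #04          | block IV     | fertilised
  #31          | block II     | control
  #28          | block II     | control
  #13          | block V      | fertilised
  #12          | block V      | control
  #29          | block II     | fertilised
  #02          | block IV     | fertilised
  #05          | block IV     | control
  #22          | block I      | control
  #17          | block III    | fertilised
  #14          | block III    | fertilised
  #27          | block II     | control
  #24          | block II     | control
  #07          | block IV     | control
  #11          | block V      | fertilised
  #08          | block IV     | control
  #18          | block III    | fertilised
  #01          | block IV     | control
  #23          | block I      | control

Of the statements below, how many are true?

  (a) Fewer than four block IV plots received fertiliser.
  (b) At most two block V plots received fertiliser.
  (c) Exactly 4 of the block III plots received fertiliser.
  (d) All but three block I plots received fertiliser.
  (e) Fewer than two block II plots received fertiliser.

(a) block IV: |A| = 9, |A ∩ B| = 4; needs |A ∩ B| < 4 — false.
(b) block V: |A| = 5, |A ∩ B| = 3; needs |A ∩ B| ≤ 2 — false.
(c) block III: |A| = 5, |A ∩ B| = 5; needs |A ∩ B| = 4 — false.
(d) block I: |A| = 5, |A ∩ B| = 1; needs |A ∖ B| = 3 — false.
(e) block II: |A| = 8, |A ∩ B| = 2; needs |A ∩ B| < 2 — false.

0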